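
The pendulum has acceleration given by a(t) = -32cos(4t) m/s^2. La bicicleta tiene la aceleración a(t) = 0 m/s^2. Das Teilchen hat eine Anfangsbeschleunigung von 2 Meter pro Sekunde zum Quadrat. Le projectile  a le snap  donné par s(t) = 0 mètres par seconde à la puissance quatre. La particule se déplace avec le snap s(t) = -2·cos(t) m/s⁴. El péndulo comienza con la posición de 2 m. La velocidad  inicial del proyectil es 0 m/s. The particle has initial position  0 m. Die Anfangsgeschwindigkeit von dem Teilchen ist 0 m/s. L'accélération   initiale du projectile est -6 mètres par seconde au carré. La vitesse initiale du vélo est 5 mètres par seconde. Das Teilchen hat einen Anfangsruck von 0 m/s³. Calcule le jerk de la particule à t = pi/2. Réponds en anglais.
Starting from snap s(t) = -2·cos(t), we take 1 antiderivative. The integral of snap, with j(0) = 0, gives jerk: j(t) = -2·sin(t). From the given jerk equation j(t) = -2·sin(t), we substitute t = pi/2 to get j = -2.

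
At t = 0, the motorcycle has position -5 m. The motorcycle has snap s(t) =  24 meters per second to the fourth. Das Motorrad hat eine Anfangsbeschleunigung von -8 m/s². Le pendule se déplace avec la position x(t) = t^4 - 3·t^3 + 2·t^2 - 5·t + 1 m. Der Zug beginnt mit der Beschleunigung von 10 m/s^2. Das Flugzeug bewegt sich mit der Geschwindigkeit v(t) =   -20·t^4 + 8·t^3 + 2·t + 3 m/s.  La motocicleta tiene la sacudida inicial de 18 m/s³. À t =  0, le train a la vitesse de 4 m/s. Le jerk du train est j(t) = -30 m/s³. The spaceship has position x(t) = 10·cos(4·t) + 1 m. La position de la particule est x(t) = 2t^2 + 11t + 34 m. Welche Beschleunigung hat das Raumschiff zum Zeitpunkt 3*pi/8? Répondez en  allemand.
Ausgehend von der Position x(t) = 10·cos(4·t) + 1, nehmen wir 2 Ableitungen. Die Ableitung von der Position ergibt die Geschwindigkeit: v(t) = -40·sin(4·t). Die Ableitung von der Geschwindigkeit ergibt die Beschleunigung: a(t) = -160·cos(4·t). Mit a(t) = -160·cos(4·t) und Einsetzen von t = 3*pi/8, finden wir a = 0.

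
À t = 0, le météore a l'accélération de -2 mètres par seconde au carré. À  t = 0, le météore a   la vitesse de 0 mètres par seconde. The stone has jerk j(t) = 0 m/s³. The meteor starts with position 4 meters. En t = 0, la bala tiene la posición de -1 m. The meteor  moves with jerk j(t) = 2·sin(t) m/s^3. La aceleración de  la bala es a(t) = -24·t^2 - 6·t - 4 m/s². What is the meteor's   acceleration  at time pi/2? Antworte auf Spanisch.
Partiendo de la sacudida j(t) = 2·sin(t), tomamos 1 antiderivada. La integral de la sacudida, con a(0) = -2, da la aceleración: a(t) = -2·cos(t). Tenemos la aceleración a(t) = -2·cos(t). Sustituyendo t = pi/2: a(pi/2) = 0.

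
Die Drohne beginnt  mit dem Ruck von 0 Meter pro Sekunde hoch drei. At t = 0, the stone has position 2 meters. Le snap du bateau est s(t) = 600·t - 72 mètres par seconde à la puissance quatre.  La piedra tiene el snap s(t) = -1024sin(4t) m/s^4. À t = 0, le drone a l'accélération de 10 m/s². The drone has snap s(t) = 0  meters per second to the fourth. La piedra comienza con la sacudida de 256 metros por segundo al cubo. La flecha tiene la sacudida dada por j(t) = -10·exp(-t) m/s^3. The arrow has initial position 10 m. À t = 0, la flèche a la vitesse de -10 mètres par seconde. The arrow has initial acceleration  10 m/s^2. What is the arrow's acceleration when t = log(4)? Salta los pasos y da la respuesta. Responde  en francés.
La réponse est 5/2.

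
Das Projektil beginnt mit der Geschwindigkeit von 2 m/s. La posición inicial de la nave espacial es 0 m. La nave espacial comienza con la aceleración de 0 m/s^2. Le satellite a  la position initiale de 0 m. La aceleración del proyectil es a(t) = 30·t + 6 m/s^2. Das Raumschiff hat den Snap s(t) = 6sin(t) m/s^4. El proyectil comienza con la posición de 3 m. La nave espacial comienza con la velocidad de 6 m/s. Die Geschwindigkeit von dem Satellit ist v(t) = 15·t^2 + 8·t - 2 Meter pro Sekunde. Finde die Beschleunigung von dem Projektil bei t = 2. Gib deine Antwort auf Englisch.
From the given acceleration equation a(t) = 30·t + 6, we substitute t = 2 to get a = 66.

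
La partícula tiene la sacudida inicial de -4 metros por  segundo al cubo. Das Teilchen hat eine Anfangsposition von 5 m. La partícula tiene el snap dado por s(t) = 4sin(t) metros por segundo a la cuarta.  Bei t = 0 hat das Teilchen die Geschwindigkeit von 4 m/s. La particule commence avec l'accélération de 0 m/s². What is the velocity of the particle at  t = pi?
We need to integrate our snap equation s(t) = 4·sin(t) 3 times. The integral of snap, with j(0) = -4, gives jerk: j(t) = -4·cos(t). The antiderivative of jerk is acceleration. Using a(0) = 0, we get a(t) = -4·sin(t). Taking ∫a(t)dt and applying v(0) = 4, we find v(t) = 4·cos(t). Using v(t) = 4·cos(t) and substituting t = pi, we find v = -4.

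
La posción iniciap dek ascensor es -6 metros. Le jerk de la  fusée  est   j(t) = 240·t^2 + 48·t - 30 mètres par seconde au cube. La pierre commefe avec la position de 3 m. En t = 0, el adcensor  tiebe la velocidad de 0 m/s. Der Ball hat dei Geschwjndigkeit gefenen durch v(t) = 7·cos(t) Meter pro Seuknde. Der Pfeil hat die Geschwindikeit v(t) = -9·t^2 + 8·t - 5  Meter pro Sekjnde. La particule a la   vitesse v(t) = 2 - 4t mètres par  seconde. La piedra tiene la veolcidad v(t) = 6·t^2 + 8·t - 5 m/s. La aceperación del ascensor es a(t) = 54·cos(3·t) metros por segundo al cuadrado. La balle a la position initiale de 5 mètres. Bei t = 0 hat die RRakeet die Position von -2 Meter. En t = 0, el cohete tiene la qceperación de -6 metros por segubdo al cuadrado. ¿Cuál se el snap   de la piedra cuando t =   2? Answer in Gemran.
Um dies zu lösen, müssen wir 3 Ableitungen unserer Gleichung für die Geschwindigkeit v(t) = 6·t^2 + 8·t - 5 nehmen. Die Ableitung von der Geschwindigkeit ergibt die Beschleunigung: a(t) = 12·t + 8. Die Ableitung von der Beschleunigung ergibt den Ruck: j(t) = 12. Mit d/dt von j(t) finden wir s(t) = 0. Wir haben den Snap s(t) = 0. Durch Einsetzen von t = 2: s(2) = 0.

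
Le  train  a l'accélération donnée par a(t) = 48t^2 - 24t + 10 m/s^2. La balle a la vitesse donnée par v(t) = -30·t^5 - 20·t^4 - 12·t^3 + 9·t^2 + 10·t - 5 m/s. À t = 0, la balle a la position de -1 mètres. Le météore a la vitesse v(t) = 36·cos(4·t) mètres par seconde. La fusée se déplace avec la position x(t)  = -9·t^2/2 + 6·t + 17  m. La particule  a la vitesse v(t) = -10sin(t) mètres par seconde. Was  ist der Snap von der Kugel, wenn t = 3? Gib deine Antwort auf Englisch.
Starting from velocity v(t) = -30·t^5 - 20·t^4 - 12·t^3 + 9·t^2 + 10·t - 5, we take 3 derivatives. The derivative of velocity gives acceleration: a(t) = -150·t^4 - 80·t^3 - 36·t^2 + 18·t + 10. Taking d/dt of a(t), we find j(t) = -600·t^3 - 240·t^2 - 72·t + 18. Taking d/dt of j(t), we find s(t) = -1800·t^2 - 480·t - 72. Using s(t) = -1800·t^2 - 480·t - 72 and substituting t = 3, we find s = -17712.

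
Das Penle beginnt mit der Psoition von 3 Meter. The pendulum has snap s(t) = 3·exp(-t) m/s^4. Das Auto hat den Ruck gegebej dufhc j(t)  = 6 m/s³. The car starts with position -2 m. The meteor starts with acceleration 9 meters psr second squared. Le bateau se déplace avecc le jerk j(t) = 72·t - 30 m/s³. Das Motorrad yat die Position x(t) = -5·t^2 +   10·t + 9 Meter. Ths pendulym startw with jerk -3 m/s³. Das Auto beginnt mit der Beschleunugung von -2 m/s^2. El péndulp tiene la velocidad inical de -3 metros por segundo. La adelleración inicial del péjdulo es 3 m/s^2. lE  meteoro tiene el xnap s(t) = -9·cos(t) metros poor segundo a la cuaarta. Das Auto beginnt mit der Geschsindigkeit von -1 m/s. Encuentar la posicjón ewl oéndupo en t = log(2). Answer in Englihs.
We need to integrate our snap equation s(t) = 3·exp(-t) 4 times. Finding the integral of s(t) and using j(0) = -3: j(t) = -3·exp(-t). The integral of jerk, with a(0) = 3, gives acceleration: a(t) = 3·exp(-t). Integrating acceleration and using the initial condition v(0) = -3, we get v(t) = -3·exp(-t). The antiderivative of velocity, with x(0) = 3, gives position: x(t) = 3·exp(-t). Using x(t) = 3·exp(-t) and substituting t = log(2), we find x = 3/2.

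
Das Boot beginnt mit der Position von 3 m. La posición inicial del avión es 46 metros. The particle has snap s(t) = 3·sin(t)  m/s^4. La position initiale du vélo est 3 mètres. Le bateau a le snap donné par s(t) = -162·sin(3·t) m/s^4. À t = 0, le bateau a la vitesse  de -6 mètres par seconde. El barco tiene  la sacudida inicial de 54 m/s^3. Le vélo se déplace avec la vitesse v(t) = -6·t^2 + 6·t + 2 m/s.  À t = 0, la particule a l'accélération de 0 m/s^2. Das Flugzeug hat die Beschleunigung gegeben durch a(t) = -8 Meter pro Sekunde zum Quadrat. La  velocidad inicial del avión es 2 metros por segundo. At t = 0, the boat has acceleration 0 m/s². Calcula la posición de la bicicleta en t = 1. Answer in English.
We must find the integral of our velocity equation v(t) = -6·t^2 + 6·t + 2 1 time. Integrating velocity and using the initial condition x(0) = 3, we get x(t) = -2·t^3 + 3·t^2 + 2·t + 3. Using x(t) = -2·t^3 + 3·t^2 + 2·t + 3 and substituting t = 1, we find x = 6.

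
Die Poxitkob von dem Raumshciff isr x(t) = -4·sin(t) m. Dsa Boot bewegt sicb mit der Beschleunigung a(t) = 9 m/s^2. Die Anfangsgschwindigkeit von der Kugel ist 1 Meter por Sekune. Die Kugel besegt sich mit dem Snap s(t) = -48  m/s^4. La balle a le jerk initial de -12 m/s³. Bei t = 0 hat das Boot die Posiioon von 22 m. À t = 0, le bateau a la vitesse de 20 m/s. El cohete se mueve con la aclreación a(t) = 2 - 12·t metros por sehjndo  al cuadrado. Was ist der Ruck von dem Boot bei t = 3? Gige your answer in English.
To solve this, we need to take 1 derivative of our acceleration equation a(t) = 9. Differentiating acceleration, we get jerk: j(t) = 0. We have jerk j(t) = 0. Substituting t = 3: j(3) = 0.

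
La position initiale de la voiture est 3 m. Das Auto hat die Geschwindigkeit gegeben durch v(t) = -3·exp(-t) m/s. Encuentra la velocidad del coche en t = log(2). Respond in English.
We have velocity v(t) = -3·exp(-t). Substituting t = log(2): v(log(2)) = -3/2.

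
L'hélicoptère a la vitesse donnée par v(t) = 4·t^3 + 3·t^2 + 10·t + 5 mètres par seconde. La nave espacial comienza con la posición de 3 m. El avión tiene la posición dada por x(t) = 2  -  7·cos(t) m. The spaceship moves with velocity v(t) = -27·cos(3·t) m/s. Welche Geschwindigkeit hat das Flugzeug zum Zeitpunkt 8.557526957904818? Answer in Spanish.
Debemos derivar nuestra ecuación de la posición x(t) = 2 - 7·cos(t) 1 vez. Derivando la posición, obtenemos la velocidad: v(t) = 7·sin(t). De la ecuación de la velocidad v(t) = 7·sin(t), sustituimos t = 8.557526957904818 para obtener v = 5.33787397442231.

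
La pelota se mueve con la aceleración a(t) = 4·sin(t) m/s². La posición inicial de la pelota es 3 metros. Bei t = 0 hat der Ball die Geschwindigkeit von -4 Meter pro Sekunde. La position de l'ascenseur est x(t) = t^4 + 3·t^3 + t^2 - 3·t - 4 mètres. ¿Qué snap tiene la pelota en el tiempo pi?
Debemos derivar nuestra ecuación de la aceleración a(t) = 4·sin(t) 2 veces. La derivada de la aceleración da la sacudida: j(t) = 4·cos(t). Derivando la sacudida, obtenemos el snap: s(t) = -4·sin(t). De la ecuación del snap s(t) = -4·sin(t), sustituimos t = pi para obtener s = 0.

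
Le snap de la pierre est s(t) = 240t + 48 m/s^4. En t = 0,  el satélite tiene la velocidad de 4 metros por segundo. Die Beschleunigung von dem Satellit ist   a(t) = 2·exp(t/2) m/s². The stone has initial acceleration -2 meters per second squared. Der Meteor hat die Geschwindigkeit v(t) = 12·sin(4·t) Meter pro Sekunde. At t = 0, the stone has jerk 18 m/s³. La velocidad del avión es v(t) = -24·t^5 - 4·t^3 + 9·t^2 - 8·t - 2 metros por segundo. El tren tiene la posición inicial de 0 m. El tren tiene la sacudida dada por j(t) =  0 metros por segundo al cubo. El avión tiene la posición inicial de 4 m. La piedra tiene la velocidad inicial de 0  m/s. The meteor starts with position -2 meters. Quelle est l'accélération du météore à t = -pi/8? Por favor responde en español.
Debemos derivar nuestra ecuación de la velocidad v(t) = 12·sin(4·t) 1 vez. Derivando la velocidad, obtenemos la aceleración: a(t) = 48·cos(4·t). De la ecuación de la aceleración a(t) = 48·cos(4·t), sustituimos t = -pi/8 para obtener a = 0.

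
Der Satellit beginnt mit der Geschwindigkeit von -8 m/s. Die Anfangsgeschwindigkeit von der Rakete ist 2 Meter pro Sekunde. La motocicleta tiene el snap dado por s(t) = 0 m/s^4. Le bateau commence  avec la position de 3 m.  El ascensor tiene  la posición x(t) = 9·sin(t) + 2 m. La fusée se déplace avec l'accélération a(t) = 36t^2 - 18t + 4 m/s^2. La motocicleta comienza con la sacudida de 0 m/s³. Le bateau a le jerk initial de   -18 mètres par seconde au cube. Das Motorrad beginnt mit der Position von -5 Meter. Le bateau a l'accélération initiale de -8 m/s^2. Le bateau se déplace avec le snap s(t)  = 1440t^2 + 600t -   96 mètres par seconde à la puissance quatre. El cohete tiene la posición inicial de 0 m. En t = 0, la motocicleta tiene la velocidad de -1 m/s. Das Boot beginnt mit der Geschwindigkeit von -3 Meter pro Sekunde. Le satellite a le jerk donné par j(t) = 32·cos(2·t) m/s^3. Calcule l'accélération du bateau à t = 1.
Pour résoudre ceci, nous devons prendre 2 primitives de notre équation du snap s(t) = 1440·t^2 + 600·t - 96. En intégrant le snap et en utilisant la condition initiale j(0) = -18, nous obtenons j(t) = 480·t^3 + 300·t^2 - 96·t - 18. L'intégrale du jerk est l'accélération. En utilisant a(0) = -8, nous obtenons a(t) = 120·t^4 + 100·t^3 - 48·t^2 - 18·t - 8. De l'équation de l'accélération a(t) = 120·t^4 + 100·t^3 - 48·t^2 - 18·t - 8, nous substituons t = 1 pour obtenir a = 146.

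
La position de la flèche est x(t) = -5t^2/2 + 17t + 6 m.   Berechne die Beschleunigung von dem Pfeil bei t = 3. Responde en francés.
Pour résoudre ceci, nous devons prendre 2 dérivées de notre équation de la position x(t) = -5·t^2/2 + 17·t + 6. En dérivant la position, nous obtenons la vitesse: v(t) = 17 - 5·t. En prenant d/dt de v(t), nous trouvons a(t) = -5. De l'équation de l'accélération a(t) = -5, nous substituons t = 3 pour obtenir a = -5.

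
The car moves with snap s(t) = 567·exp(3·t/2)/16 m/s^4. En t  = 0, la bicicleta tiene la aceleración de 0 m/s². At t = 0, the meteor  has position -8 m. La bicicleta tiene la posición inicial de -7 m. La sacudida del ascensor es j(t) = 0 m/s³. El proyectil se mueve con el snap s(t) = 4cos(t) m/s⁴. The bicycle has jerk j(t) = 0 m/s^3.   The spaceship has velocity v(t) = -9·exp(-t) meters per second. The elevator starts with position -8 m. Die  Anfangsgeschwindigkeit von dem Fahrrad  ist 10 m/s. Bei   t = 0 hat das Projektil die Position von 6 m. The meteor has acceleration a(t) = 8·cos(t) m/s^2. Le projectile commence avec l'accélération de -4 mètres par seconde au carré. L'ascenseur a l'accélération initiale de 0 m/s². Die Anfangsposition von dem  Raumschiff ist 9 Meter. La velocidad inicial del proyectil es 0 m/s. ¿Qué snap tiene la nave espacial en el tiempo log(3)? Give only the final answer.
En t = log(3), s = 3.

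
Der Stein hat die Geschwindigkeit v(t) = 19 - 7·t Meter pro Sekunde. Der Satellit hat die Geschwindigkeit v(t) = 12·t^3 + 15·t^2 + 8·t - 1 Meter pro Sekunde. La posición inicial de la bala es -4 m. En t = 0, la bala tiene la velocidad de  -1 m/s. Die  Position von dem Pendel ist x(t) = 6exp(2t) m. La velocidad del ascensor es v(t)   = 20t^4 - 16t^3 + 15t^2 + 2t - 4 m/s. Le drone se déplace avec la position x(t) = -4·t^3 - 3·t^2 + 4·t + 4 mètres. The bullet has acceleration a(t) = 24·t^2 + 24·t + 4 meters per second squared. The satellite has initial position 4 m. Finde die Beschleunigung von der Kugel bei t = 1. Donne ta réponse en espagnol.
De la ecuación de la aceleración a(t) = 24·t^2 + 24·t + 4, sustituimos t = 1 para obtener a = 52.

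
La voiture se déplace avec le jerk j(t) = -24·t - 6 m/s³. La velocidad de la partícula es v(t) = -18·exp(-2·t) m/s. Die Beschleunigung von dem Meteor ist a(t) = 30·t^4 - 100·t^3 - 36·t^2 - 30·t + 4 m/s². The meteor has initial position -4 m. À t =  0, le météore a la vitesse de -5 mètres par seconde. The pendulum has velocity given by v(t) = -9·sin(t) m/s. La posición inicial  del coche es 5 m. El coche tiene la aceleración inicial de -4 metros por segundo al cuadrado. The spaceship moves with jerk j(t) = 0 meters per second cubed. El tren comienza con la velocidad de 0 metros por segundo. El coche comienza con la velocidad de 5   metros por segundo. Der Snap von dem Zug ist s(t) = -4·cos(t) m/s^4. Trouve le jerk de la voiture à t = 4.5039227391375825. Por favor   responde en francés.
De l'équation du jerk j(t) = -24·t - 6, nous substituons t = 4.5039227391375825 pour obtenir j = -114.094145739302.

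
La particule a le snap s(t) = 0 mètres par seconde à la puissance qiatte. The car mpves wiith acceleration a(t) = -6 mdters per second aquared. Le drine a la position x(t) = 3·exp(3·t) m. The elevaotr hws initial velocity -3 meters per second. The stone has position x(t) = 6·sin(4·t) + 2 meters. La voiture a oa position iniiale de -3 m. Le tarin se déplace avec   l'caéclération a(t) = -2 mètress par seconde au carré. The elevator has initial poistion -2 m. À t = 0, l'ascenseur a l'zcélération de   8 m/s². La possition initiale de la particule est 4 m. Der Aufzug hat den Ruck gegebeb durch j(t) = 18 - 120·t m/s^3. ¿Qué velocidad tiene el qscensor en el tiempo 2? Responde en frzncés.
Nous devons trouver l'intégrale de notre équation du jerk j(t) = 18 - 120·t 2 fois. La primitive du jerk est l'accélération. En utilisant a(0) = 8, nous obtenons a(t) = -60·t^2 + 18·t + 8. En intégrant l'accélération et en utilisant la condition initiale v(0) = -3, nous obtenons v(t) = -20·t^3 + 9·t^2 + 8·t - 3. Nous avons la vitesse v(t) = -20·t^3 + 9·t^2 + 8·t - 3. En substituant t = 2: v(2) = -111.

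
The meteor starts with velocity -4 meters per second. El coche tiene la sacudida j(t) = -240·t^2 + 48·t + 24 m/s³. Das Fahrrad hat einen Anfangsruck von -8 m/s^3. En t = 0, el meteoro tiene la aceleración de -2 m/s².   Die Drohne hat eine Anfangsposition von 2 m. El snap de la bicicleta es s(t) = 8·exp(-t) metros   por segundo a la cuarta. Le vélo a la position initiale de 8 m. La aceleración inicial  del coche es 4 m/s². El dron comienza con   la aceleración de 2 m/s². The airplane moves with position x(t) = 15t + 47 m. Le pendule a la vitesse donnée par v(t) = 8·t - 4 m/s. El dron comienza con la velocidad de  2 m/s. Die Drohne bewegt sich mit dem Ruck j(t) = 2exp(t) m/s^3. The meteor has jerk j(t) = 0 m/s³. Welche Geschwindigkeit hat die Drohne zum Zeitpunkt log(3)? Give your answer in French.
Nous devons intégrer notre équation du jerk j(t) = 2·exp(t) 2 fois. En prenant ∫j(t)dt et en appliquant a(0) = 2, nous trouvons a(t) = 2·exp(t). L'intégrale de l'accélération, avec v(0) = 2, donne la vitesse: v(t) = 2·exp(t). De l'équation de la vitesse v(t) = 2·exp(t), nous substituons t = log(3) pour obtenir v = 6.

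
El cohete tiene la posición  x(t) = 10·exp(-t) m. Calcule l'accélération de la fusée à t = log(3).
En partant de la position x(t) = 10·exp(-t), nous prenons 2 dérivées. En dérivant la position, nous obtenons la vitesse: v(t) = -10·exp(-t). En dérivant la vitesse, nous obtenons l'accélération: a(t) = 10·exp(-t). De l'équation de l'accélération a(t) = 10·exp(-t), nous substituons t = log(3) pour obtenir a = 10/3.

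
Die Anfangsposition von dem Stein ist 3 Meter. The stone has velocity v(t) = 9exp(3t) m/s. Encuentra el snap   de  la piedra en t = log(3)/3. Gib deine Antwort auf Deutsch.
Ausgehend von der Geschwindigkeit v(t) = 9·exp(3·t), nehmen wir 3 Ableitungen. Die Ableitung von der Geschwindigkeit ergibt die Beschleunigung: a(t) = 27·exp(3·t). Die Ableitung von der Beschleunigung ergibt den Ruck: j(t) = 81·exp(3·t). Die Ableitung von dem Ruck ergibt den Snap: s(t) = 243·exp(3·t). Aus der Gleichung für den Snap s(t) = 243·exp(3·t), setzen wir t = log(3)/3 ein und erhalten s = 729.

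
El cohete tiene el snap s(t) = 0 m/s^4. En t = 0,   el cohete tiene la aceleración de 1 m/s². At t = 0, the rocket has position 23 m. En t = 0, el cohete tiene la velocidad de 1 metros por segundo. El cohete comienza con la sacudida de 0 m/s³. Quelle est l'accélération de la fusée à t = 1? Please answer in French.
Nous devons intégrer notre équation du snap s(t) = 0 2 fois. L'intégrale du snap, avec j(0) = 0, donne le jerk: j(t) = 0. En prenant ∫j(t)dt et en appliquant a(0) = 1, nous trouvons a(t) = 1. Nous avons l'accélération a(t) = 1. En substituant t = 1: a(1) = 1.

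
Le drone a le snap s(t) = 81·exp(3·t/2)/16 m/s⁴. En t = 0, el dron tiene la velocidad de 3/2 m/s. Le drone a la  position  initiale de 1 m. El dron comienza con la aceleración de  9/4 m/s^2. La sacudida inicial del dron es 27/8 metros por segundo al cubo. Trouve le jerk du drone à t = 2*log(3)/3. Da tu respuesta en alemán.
Um dies zu lösen, müssen wir 1 Stammfunktion unserer Gleichung für den Snap s(t) = 81·exp(3·t/2)/16 finden. Mit ∫s(t)dt und Anwendung von j(0) = 27/8, finden wir j(t) = 27·exp(3·t/2)/8. Aus der Gleichung für den Ruck j(t) = 27·exp(3·t/2)/8, setzen wir t = 2*log(3)/3 ein und erhalten j = 81/8.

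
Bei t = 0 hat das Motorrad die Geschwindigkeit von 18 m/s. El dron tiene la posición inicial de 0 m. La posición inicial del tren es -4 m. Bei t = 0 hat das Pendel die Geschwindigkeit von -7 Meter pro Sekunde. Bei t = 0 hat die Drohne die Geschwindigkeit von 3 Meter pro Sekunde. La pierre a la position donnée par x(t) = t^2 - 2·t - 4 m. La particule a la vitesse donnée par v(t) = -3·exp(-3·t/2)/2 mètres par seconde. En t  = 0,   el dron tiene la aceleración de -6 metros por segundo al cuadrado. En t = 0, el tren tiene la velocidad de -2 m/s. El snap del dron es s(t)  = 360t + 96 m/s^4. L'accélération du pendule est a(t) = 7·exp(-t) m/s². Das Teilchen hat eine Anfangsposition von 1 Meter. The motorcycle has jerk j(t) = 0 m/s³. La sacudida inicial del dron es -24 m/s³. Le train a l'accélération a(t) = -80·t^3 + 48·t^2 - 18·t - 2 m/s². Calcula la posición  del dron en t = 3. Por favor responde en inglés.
We must find the integral of our snap equation s(t) = 360·t + 96 4 times. Integrating snap and using the initial condition j(0) = -24, we get j(t) = 180·t^2 + 96·t - 24. The antiderivative of jerk is acceleration. Using a(0) = -6, we get a(t) = 60·t^3 + 48·t^2 - 24·t - 6. Taking ∫a(t)dt and applying v(0) = 3, we find v(t) = 15·t^4 + 16·t^3 - 12·t^2 - 6·t + 3. The integral of velocity, with x(0) = 0, gives position: x(t) = 3·t^5 + 4·t^4 - 4·t^3 - 3·t^2 + 3·t. We have position x(t) = 3·t^5 + 4·t^4 - 4·t^3 - 3·t^2 + 3·t. Substituting t = 3: x(3) = 927.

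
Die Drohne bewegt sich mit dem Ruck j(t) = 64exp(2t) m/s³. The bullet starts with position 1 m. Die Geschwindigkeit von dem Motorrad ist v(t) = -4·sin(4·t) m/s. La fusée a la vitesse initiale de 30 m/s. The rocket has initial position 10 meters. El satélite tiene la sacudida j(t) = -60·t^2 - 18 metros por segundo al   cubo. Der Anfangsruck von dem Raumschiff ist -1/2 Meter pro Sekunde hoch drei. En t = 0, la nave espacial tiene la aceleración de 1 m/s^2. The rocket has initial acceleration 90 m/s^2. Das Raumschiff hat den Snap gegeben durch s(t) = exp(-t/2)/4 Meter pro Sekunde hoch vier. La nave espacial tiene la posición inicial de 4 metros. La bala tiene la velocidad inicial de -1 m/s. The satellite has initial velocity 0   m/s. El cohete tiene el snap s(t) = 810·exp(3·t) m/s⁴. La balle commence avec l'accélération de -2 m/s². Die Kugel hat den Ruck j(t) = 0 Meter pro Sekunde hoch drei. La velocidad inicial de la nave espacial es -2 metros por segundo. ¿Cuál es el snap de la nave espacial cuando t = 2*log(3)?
Tenemos el snap s(t) = exp(-t/2)/4. Sustituyendo t = 2*log(3): s(2*log(3)) = 1/12.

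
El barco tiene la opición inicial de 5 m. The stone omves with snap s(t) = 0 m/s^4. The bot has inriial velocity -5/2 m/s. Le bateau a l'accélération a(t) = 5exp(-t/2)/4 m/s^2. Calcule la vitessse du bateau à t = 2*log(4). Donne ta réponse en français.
Nous devons intégrer notre équation de l'accélération a(t) = 5·exp(-t/2)/4 1 fois. La primitive de l'accélération, avec v(0) = -5/2, donne la vitesse: v(t) = -5·exp(-t/2)/2. Nous avons la vitesse v(t) = -5·exp(-t/2)/2. En substituant t = 2*log(4): v(2*log(4)) = -5/8.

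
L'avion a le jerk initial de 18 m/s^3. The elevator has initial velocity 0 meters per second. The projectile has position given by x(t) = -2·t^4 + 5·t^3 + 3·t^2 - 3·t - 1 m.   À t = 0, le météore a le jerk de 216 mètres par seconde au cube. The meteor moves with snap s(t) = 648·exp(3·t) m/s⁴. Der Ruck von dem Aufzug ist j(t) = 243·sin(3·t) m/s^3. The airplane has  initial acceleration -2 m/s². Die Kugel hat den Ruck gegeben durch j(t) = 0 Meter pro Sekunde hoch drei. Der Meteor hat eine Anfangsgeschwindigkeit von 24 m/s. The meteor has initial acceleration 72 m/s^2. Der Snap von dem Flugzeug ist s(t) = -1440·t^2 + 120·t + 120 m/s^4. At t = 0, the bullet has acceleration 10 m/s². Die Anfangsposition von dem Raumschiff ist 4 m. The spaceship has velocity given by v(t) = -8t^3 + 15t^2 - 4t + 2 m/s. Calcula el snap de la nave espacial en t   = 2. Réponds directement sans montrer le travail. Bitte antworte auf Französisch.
s(2) = -48.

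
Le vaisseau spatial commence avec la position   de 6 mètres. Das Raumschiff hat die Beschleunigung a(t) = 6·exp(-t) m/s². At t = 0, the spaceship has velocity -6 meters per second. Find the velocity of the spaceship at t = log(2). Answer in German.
Um dies zu lösen, müssen wir 1 Integral unserer Gleichung für die Beschleunigung a(t) = 6·exp(-t) finden. Mit ∫a(t)dt und Anwendung von v(0) = -6, finden wir v(t) = -6·exp(-t). Wir haben die Geschwindigkeit v(t) = -6·exp(-t). Durch Einsetzen von t = log(2): v(log(2)) = -3.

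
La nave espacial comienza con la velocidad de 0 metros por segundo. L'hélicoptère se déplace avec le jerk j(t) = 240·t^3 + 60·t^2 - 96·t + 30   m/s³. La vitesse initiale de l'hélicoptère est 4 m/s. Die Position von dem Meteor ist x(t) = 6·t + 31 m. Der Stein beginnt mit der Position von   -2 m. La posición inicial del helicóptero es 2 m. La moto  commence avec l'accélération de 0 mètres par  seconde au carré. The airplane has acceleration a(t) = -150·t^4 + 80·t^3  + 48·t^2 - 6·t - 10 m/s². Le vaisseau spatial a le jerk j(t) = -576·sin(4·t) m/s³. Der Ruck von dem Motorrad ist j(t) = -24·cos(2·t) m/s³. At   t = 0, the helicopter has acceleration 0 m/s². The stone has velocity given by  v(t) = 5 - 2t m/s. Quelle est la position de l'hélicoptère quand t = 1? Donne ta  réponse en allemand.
Wir müssen unsere Gleichung für den Ruck j(t) = 240·t^3 + 60·t^2 - 96·t + 30 3-mal integrieren. Mit ∫j(t)dt und Anwendung von a(0) = 0, finden wir a(t) = 2·t·(30·t^3 + 10·t^2 - 24·t + 15). Mit ∫a(t)dt und Anwendung von v(0) = 4, finden wir v(t) = 12·t^5 + 5·t^4 - 16·t^3 + 15·t^2 + 4. Die Stammfunktion von der Geschwindigkeit ist die Position. Mit x(0) = 2 erhalten wir x(t) = 2·t^6 + t^5 - 4·t^4 + 5·t^3 + 4·t + 2. Wir haben die Position x(t) = 2·t^6 + t^5 - 4·t^4 + 5·t^3 + 4·t + 2. Durch Einsetzen von t = 1: x(1) = 10.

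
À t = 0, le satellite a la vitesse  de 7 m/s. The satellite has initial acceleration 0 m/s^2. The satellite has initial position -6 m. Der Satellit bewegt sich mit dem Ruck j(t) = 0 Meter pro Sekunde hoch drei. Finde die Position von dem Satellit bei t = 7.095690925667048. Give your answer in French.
Nous devons intégrer notre équation du jerk j(t) = 0 3 fois. La primitive du jerk, avec a(0) = 0, donne l'accélération: a(t) = 0. La primitive de l'accélération est la vitesse. En utilisant v(0) = 7, nous obtenons v(t) = 7. En prenant ∫v(t)dt et en appliquant x(0) = -6, nous trouvons x(t) = 7·t - 6. En utilisant x(t) = 7·t - 6 et en substituant t = 7.095690925667048, nous trouvons x = 43.6698364796693.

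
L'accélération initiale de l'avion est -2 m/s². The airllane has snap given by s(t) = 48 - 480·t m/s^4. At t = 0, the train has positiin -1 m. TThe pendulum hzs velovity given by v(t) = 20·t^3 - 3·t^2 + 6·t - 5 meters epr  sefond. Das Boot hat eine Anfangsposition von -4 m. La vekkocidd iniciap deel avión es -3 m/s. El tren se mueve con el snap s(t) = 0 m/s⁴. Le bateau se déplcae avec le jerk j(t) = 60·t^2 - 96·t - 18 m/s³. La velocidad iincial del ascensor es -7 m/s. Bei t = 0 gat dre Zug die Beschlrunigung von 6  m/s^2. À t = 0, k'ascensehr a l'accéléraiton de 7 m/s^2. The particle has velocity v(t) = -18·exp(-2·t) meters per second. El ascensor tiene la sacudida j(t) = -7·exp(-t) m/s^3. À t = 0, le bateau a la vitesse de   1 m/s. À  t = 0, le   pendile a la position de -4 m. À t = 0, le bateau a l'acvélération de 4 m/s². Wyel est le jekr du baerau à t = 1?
Nous avons le jerk j(t) = 60·t^2 - 96·t - 18. En substituant t = 1: j(1) = -54.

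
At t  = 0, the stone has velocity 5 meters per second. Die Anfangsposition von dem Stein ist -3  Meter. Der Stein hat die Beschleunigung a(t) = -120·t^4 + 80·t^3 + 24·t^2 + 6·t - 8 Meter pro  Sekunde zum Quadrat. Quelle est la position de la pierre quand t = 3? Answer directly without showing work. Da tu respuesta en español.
La respuesta es -1779.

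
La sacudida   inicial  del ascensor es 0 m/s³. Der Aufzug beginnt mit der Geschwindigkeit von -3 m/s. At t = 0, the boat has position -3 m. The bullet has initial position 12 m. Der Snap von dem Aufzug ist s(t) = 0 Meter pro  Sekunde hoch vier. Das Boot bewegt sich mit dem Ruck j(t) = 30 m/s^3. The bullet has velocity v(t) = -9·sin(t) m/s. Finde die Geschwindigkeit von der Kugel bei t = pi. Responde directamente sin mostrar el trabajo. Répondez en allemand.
v(pi) = 0.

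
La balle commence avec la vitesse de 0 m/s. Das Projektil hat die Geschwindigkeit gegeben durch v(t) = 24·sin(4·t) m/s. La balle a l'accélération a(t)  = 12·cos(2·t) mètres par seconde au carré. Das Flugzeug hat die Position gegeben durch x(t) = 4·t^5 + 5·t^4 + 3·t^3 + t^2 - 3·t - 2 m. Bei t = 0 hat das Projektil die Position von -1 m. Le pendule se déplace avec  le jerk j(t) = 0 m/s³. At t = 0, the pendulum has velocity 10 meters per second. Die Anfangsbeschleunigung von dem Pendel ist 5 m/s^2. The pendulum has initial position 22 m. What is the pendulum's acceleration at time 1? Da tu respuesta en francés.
En partant du jerk j(t) = 0, nous prenons 1 primitive. L'intégrale du jerk est l'accélération. En utilisant a(0) = 5, nous obtenons a(t) = 5. En utilisant a(t) = 5 et en substituant t = 1, nous trouvons a = 5.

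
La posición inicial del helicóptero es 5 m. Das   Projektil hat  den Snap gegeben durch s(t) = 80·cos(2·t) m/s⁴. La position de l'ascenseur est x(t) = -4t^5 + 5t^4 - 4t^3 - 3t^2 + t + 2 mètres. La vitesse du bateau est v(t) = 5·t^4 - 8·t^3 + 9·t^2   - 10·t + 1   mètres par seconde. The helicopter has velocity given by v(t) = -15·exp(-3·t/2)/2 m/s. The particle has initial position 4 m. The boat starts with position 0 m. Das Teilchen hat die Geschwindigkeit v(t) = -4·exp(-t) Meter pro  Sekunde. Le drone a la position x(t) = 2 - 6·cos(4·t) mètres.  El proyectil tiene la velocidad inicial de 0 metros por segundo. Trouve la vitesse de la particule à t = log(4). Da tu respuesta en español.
Usando v(t) = -4·exp(-t) y sustituyendo t = log(4), encontramos v = -1.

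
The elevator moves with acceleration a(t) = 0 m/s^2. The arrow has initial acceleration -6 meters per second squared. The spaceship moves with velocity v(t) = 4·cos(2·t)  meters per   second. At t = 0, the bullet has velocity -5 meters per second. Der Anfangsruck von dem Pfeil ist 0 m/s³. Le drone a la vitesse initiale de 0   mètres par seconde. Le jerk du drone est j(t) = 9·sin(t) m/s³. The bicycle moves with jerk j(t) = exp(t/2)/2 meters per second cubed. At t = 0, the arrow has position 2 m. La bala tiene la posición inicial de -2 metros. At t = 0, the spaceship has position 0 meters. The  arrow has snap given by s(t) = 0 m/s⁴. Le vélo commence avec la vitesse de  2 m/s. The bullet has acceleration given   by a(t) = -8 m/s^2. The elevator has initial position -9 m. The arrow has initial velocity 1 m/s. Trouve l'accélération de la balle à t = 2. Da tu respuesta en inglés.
Using a(t) = -8 and substituting t = 2, we find a = -8.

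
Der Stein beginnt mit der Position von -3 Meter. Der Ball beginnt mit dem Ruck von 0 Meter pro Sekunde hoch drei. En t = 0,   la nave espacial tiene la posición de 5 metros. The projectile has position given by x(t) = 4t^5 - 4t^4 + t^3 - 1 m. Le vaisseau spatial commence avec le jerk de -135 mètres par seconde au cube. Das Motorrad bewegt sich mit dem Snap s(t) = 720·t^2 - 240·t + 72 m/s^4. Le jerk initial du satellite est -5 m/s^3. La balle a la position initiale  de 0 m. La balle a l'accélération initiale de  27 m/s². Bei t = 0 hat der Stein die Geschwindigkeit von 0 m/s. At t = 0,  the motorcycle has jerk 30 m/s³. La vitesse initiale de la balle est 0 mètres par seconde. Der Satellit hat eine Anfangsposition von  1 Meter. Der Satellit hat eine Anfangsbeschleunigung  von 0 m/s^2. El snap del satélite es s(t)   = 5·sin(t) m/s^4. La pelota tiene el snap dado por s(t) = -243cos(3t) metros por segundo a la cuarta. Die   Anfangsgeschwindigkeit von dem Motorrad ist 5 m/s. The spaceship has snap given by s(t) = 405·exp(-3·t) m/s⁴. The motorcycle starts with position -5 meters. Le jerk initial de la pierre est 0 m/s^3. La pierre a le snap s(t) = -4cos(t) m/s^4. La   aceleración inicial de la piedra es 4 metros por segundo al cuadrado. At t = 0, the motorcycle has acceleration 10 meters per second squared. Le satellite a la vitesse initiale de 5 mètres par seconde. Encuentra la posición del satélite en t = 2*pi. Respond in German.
Ausgehend von dem Snap s(t) = 5·sin(t), nehmen wir 4 Integrale. Die Stammfunktion von dem Snap ist der Ruck. Mit j(0) = -5 erhalten wir j(t) = -5·cos(t). Das Integral von dem Ruck ist die Beschleunigung. Mit a(0) = 0 erhalten wir a(t) = -5·sin(t). Durch Integration von der Beschleunigung und Verwendung der Anfangsbedingung v(0) = 5, erhalten wir v(t) = 5·cos(t). Das Integral von der Geschwindigkeit, mit x(0) = 1, ergibt die Position: x(t) = 5·sin(t) + 1. Mit x(t) = 5·sin(t) + 1 und Einsetzen von t = 2*pi, finden wir x = 1.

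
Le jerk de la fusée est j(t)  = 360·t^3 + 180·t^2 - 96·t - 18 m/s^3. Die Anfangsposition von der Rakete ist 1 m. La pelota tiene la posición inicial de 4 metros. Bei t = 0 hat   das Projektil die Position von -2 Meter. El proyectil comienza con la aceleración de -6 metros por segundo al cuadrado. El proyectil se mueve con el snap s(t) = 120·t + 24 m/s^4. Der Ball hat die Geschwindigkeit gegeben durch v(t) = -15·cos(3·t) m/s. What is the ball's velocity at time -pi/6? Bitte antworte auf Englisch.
From the given velocity equation v(t) = -15·cos(3·t), we substitute t = -pi/6 to get v = 0.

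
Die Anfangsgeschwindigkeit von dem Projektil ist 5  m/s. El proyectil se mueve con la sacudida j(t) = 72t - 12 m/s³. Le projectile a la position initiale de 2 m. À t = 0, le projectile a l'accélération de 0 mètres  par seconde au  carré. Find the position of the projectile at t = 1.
To solve this, we need to take 3 integrals of our jerk equation j(t) = 72·t - 12. Finding the antiderivative of j(t) and using a(0) = 0: a(t) = 12·t·(3·t - 1). The antiderivative of acceleration, with v(0) = 5, gives velocity: v(t) = 12·t^3 - 6·t^2 + 5. Integrating velocity and using the initial condition x(0) = 2, we get x(t) = 3·t^4 - 2·t^3 + 5·t + 2. We have position x(t) = 3·t^4 - 2·t^3 + 5·t + 2. Substituting t = 1: x(1) = 8.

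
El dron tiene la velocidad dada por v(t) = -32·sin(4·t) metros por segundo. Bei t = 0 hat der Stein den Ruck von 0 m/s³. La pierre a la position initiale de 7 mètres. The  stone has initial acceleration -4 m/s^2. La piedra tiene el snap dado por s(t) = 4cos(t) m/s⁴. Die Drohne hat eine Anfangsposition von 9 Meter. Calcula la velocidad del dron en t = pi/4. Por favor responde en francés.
Nous avons la vitesse v(t) = -32·sin(4·t). En substituant t = pi/4: v(pi/4) = 0.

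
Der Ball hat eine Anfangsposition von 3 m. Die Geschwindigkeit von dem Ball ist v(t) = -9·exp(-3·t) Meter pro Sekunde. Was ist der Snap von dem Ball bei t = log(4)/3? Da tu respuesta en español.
Partiendo de la velocidad v(t) = -9·exp(-3·t), tomamos 3 derivadas. Tomando d/dt de v(t), encontramos a(t) = 27·exp(-3·t). Derivando la aceleración, obtenemos la sacudida: j(t) = -81·exp(-3·t). La derivada de la sacudida da el snap: s(t) = 243·exp(-3·t). De la ecuación del snap s(t) = 243·exp(-3·t), sustituimos t = log(4)/3 para obtener s = 243/4.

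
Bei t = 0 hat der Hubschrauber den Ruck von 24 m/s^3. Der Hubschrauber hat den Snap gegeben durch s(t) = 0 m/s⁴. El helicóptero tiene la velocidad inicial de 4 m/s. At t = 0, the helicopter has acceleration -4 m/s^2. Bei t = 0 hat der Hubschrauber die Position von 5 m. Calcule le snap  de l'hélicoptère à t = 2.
Nous avons le snap s(t) = 0. En substituant t = 2: s(2) = 0.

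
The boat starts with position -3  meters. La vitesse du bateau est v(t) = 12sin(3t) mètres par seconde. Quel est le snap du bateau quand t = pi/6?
Pour résoudre ceci, nous devons prendre 3 dérivées de notre équation de la vitesse v(t) = 12·sin(3·t). En dérivant la vitesse, nous obtenons l'accélération: a(t) = 36·cos(3·t). La dérivée de l'accélération donne le jerk: j(t) = -108·sin(3·t). La dérivée du jerk donne le snap: s(t) = -324·cos(3·t). De l'équation du snap s(t) = -324·cos(3·t), nous substituons t = pi/6 pour obtenir s = 0.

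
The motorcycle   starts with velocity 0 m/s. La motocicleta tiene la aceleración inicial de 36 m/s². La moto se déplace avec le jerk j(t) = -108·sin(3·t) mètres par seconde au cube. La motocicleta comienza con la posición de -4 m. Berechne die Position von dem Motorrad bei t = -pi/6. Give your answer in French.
Pour résoudre ceci, nous devons prendre 3 primitives de notre équation du jerk j(t) = -108·sin(3·t). En prenant ∫j(t)dt et en appliquant a(0) = 36, nous trouvons a(t) = 36·cos(3·t). La primitive de l'accélération, avec v(0) = 0, donne la vitesse: v(t) = 12·sin(3·t). En prenant ∫v(t)dt et en appliquant x(0) = -4, nous trouvons x(t) = -4·cos(3·t). En utilisant x(t) = -4·cos(3·t) et en substituant t = -pi/6, nous trouvons x = 0.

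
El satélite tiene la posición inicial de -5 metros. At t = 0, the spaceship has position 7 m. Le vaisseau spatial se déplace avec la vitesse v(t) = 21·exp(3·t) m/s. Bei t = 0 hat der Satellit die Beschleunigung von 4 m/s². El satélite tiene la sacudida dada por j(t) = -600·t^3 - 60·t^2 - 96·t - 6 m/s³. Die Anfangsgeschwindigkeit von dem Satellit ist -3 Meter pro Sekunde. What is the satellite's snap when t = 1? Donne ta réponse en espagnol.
Partiendo de la sacudida j(t) = -600·t^3 - 60·t^2 - 96·t - 6, tomamos 1 derivada. Tomando d/dt de j(t), encontramos s(t) = -1800·t^2 - 120·t - 96. Tenemos el snap s(t) = -1800·t^2 - 120·t - 96. Sustituyendo t = 1: s(1) = -2016.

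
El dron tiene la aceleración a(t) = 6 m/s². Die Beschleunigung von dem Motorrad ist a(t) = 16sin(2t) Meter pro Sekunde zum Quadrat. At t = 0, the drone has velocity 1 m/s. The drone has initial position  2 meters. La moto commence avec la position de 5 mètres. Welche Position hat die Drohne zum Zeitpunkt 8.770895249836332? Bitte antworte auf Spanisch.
Debemos encontrar la antiderivada de nuestra ecuación de la aceleración a(t) = 6 2 veces. La integral de la aceleración es la velocidad. Usando v(0) = 1, obtenemos v(t) = 6·t + 1. Tomando ∫v(t)dt y aplicando x(0) = 2, encontramos x(t) = 3·t^2 + t + 2. Usando x(t) = 3·t^2 + t + 2 y sustituyendo t = 8.770895249836332, encontramos x = 241.556705700641.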